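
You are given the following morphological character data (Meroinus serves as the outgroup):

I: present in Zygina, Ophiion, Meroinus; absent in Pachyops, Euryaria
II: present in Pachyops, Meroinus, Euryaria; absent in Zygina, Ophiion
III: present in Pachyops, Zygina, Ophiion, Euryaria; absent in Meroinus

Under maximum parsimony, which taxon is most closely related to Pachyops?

Euryaria

Character polarity is set by the outgroup: the derived state is whichever differs from the outgroup's state, so for I, II the derived state is 'absent', and for the remaining characters it is 'present'.
Only Euryaria and Pachyops show the derived state 'absent' for I, supporting them as a clade.
Only Ophiion and Zygina show the derived state 'absent' for II, supporting them as a clade.
All ingroup taxa share the derived state 'present' for III; it defines the ingroup but does not resolve relationships within it.
Most parsimonious ingroup topology: ((Pachyops,Euryaria),(Ophiion,Zygina)).
Pachyops and Euryaria form a cherry on this tree, so they are sister taxa.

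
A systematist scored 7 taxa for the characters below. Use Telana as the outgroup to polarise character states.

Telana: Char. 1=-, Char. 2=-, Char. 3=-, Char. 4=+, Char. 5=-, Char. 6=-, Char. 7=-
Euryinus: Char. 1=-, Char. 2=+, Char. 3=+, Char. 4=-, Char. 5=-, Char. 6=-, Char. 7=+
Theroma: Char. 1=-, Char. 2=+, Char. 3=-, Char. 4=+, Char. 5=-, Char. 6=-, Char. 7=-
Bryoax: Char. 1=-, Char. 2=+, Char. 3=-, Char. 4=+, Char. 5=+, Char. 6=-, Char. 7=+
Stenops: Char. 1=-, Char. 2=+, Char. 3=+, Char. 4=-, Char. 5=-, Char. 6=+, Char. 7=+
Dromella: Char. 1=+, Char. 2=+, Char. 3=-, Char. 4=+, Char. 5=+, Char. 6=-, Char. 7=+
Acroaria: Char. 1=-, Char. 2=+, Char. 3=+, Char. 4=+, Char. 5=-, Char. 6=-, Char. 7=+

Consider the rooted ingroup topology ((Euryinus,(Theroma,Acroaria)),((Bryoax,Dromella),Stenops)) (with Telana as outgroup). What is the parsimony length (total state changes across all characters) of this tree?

Map each character onto ((Euryinus,(Theroma,Acroaria)),((Bryoax,Dromella),Stenops)) (rooted by Telana) and count the minimum state changes it requires (Fitch parsimony):
Char. 1: 1; Char. 2: 1; Char. 3: 3; Char. 4: 2; Char. 5: 1; Char. 6: 1; Char. 7: 2.
Total tree length = 11.

11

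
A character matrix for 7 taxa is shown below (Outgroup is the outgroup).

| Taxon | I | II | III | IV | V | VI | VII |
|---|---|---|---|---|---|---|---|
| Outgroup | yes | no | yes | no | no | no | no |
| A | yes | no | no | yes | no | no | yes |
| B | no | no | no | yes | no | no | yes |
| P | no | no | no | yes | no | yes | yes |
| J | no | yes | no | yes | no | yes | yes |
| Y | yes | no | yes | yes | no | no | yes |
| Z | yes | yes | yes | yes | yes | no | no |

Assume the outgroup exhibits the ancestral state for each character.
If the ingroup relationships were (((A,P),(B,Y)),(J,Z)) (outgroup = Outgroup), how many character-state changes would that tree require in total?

13

Map each character onto (((A,P),(B,Y)),(J,Z)) (rooted by Outgroup) and count the minimum state changes it requires (Fitch parsimony):
I: 3; II: 1; III: 3; IV: 1; V: 1; VI: 2; VII: 2.
Total tree length = 13.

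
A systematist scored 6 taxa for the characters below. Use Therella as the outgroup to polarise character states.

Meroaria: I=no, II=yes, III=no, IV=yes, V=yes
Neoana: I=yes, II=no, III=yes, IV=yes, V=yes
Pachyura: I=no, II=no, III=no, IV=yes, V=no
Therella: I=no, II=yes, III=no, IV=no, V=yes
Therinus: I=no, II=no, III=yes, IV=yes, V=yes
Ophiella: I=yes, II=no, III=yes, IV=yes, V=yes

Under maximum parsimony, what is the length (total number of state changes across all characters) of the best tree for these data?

5

Character polarity is set by the outgroup: the derived state is whichever differs from the outgroup's state, so for II, V the derived state is 'no', and for the remaining characters it is 'yes'.
Only Neoana and Ophiella show the derived state 'yes' for I, supporting them as a clade.
Only Neoana, Ophiella, Pachyura, and Therinus show the derived state 'no' for II, supporting them as a clade.
III (derived state 'yes') is shared by Neoana, Ophiella, and Therinus — a synapomorphy uniting that clade.
IV (derived state 'yes') is shared by all ingroup taxa — unites the whole ingroup.
V: derived state 'no' in Pachyura only — an autapomorphy, so it tells us nothing about relationships among taxa.
Most parsimonious ingroup topology: ((((Ophiella,Neoana),Therinus),Pachyura),Meroaria).
Changes per character on this tree: I: 1; II: 1; III: 1; IV: 1; V: 1.
Total = 5.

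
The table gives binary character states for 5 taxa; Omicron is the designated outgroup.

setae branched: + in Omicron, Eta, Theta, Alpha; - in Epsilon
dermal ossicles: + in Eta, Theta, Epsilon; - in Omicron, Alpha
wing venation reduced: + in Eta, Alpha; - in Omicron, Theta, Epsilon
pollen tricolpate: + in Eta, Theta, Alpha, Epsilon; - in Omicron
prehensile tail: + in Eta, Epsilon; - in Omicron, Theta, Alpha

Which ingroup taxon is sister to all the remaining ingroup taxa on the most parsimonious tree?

Character polarity is set by the outgroup: the derived state is whichever differs from the outgroup's state, so for setae branched the derived state is '-', and for the remaining characters it is '+'.
setae branched (derived state '-') is unique to Epsilon (autapomorphy; uninformative for grouping).
Only Epsilon, Eta, and Theta show the derived state '+' for dermal ossicles, supporting them as a clade.
wing venation reduced groups Alpha and Eta, which is incompatible with the clades supported by the remaining characters; treating it as convergent (homoplasy) costs fewer steps than any alternative tree.
pollen tricolpate (derived state '+') is shared by all ingroup taxa — unites the whole ingroup.
Only Epsilon and Eta show the derived state '+' for prehensile tail, supporting them as a clade.
Most parsimonious ingroup topology: (((Eta,Epsilon),Theta),Alpha).
Alpha is sister to the clade containing all other ingroup taxa, so it is the earliest-diverging (most basal) ingroup lineage.

Alpha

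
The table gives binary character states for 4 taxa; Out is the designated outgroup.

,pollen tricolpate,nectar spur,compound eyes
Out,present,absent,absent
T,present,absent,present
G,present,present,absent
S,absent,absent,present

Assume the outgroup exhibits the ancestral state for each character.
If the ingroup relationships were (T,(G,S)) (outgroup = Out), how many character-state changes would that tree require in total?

Map each character onto (T,(G,S)) (rooted by Out) and count the minimum state changes it requires (Fitch parsimony):
pollen tricolpate: 1; nectar spur: 1; compound eyes: 2.
Total tree length = 4.

4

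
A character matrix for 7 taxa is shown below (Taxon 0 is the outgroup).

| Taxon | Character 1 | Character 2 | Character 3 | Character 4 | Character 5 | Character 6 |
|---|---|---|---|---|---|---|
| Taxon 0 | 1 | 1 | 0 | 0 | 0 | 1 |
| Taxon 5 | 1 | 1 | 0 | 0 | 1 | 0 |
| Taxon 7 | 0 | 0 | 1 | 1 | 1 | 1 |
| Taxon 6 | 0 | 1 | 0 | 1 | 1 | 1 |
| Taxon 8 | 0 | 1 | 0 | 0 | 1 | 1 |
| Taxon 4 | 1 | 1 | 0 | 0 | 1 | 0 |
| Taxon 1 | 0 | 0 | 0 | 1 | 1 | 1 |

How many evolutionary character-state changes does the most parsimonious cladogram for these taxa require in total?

Character polarity is set by the outgroup: the derived state is whichever differs from the outgroup's state, so for Character 1, Character 2, Character 6 the derived state is '0', and for the remaining characters it is '1'.
Character 1 (derived state '0') is shared by Taxon 1, Taxon 6, Taxon 7, and Taxon 8 — a synapomorphy uniting that clade.
Only Taxon 1 and Taxon 7 show the derived state '0' for Character 2, supporting them as a clade.
Character 3 (derived state '1') is unique to Taxon 7 (autapomorphy; uninformative for grouping).
Character 4 (derived state '1') is shared by Taxon 1, Taxon 6, and Taxon 7 — a synapomorphy uniting that clade.
All ingroup taxa share the derived state '1' for Character 5; it defines the ingroup but does not resolve relationships within it.
Character 6 (derived state '0') is shared by Taxon 4 and Taxon 5 — a synapomorphy uniting that clade.
Most parsimonious ingroup topology: ((Taxon 5,Taxon 4),(((Taxon 7,Taxon 1),Taxon 6),Taxon 8)).
Changes per character on this tree: Character 1: 1; Character 2: 1; Character 3: 1; Character 4: 1; Character 5: 1; Character 6: 1.
Total = 6.

6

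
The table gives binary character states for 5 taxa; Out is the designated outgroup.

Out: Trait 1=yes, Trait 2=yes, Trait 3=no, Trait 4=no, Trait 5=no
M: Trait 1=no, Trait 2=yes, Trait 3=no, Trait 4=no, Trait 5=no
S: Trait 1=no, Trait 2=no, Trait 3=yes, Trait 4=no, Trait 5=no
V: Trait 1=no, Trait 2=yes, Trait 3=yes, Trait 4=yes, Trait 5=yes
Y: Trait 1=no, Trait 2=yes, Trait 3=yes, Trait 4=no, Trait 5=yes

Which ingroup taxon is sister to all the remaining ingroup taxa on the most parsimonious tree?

Character polarity is set by the outgroup: the derived state is whichever differs from the outgroup's state, so for Trait 1, Trait 2 the derived state is 'no', and for the remaining characters it is 'yes'.
Trait 1 (derived state 'no') is shared by all ingroup taxa — unites the whole ingroup.
Trait 2 (derived state 'no') is unique to S (autapomorphy; uninformative for grouping).
Trait 3: derived state 'yes' in S, V, and Y only — synapomorphy for {S, V, Y}.
Trait 4: derived state 'yes' in V only — an autapomorphy, so it tells us nothing about relationships among taxa.
Only V and Y show the derived state 'yes' for Trait 5, supporting them as a clade.
Most parsimonious ingroup topology: (M,(S,(V,Y))).
M is sister to the clade containing all other ingroup taxa, so it is the earliest-diverging (most basal) ingroup lineage.

M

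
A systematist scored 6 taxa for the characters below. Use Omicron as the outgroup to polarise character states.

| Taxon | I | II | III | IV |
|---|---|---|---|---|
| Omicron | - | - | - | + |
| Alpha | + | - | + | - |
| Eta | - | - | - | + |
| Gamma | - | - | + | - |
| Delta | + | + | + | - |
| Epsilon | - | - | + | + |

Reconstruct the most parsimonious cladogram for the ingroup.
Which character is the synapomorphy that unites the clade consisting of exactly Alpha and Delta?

Character polarity is set by the outgroup: the derived state is whichever differs from the outgroup's state, so for IV the derived state is '-', and for the remaining characters it is '+'.
I (derived state '+') is shared by Alpha and Delta — a synapomorphy uniting that clade.
II: derived state '+' in Delta only — an autapomorphy, so it tells us nothing about relationships among taxa.
Only Alpha, Delta, Epsilon, and Gamma show the derived state '+' for III, supporting them as a clade.
IV (derived state '-') is shared by Alpha, Delta, and Gamma — a synapomorphy uniting that clade.
Most parsimonious ingroup topology: ((((Alpha,Delta),Gamma),Epsilon),Eta).
The clade {Alpha, Delta} is supported by I: its derived state '+' occurs in exactly those taxa and in no other taxon (including the outgroup).

I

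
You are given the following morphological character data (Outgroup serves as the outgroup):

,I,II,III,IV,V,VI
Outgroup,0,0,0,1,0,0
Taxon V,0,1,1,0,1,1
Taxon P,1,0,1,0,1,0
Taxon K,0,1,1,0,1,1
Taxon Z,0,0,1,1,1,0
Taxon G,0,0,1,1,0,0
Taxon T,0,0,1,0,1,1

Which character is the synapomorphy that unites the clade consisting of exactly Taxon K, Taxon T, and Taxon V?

Character polarity is set by the outgroup: the derived state is whichever differs from the outgroup's state, so for IV the derived state is '0', and for the remaining characters it is '1'.
I: derived state '1' in Taxon P only — an autapomorphy, so it tells us nothing about relationships among taxa.
Only Taxon K and Taxon V show the derived state '1' for II, supporting them as a clade.
All ingroup taxa share the derived state '1' for III; it defines the ingroup but does not resolve relationships within it.
IV (derived state '0') is shared by Taxon K, Taxon P, Taxon T, and Taxon V — a synapomorphy uniting that clade.
Only Taxon K, Taxon P, Taxon T, Taxon V, and Taxon Z show the derived state '1' for V, supporting them as a clade.
VI: derived state '1' in Taxon K, Taxon T, and Taxon V only — synapomorphy for {Taxon K, Taxon T, Taxon V}.
Most parsimonious ingroup topology: (((((Taxon V,Taxon K),Taxon T),Taxon P),Taxon Z),Taxon G).
The clade {Taxon K, Taxon T, Taxon V} is supported by VI: its derived state '1' occurs in exactly those taxa and in no other taxon (including the outgroup).

VI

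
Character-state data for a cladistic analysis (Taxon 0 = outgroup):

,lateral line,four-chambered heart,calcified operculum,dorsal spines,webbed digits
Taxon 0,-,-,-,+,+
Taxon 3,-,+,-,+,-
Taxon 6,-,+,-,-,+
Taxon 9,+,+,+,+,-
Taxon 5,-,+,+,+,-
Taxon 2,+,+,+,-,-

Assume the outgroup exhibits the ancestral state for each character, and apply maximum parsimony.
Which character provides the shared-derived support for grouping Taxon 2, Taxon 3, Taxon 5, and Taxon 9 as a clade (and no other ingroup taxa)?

Character polarity is set by the outgroup: the derived state is whichever differs from the outgroup's state, so for dorsal spines, webbed digits the derived state is '-', and for the remaining characters it is '+'.
Only Taxon 2 and Taxon 9 show the derived state '+' for lateral line, supporting them as a clade.
four-chambered heart (derived state '+') is shared by all ingroup taxa — unites the whole ingroup.
calcified operculum: derived state '+' in Taxon 2, Taxon 5, and Taxon 9 only — synapomorphy for {Taxon 2, Taxon 5, Taxon 9}.
dorsal spines groups Taxon 2 and Taxon 6, which is incompatible with the clades supported by the remaining characters; treating it as convergent (homoplasy) costs fewer steps than any alternative tree.
Only Taxon 2, Taxon 3, Taxon 5, and Taxon 9 show the derived state '-' for webbed digits, supporting them as a clade.
Most parsimonious ingroup topology: ((Taxon 3,((Taxon 9,Taxon 2),Taxon 5)),Taxon 6).
The clade {Taxon 2, Taxon 3, Taxon 5, Taxon 9} is supported by webbed digits: its derived state '-' occurs in exactly those taxa and in no other taxon (including the outgroup).

webbed digits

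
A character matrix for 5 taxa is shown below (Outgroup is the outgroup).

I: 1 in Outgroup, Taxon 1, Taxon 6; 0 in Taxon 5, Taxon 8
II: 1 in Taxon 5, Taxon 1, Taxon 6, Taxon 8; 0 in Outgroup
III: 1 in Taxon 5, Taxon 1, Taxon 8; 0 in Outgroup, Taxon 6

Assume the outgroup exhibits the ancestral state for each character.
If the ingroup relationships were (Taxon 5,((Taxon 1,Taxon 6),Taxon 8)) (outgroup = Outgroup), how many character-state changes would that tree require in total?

5

Map each character onto (Taxon 5,((Taxon 1,Taxon 6),Taxon 8)) (rooted by Outgroup) and count the minimum state changes it requires (Fitch parsimony):
I: 2; II: 1; III: 2.
Total tree length = 5.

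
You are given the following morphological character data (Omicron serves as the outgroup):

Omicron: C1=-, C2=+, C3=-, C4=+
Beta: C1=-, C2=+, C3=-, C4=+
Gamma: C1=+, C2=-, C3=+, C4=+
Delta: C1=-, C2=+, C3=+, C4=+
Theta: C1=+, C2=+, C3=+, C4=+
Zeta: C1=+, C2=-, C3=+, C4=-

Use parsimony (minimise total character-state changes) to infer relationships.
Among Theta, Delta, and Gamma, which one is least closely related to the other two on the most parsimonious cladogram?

Delta

Character polarity is set by the outgroup: the derived state is whichever differs from the outgroup's state, so for C2, C4 the derived state is '-', and for the remaining characters it is '+'.
Only Gamma, Theta, and Zeta show the derived state '+' for C1, supporting them as a clade.
Only Gamma and Zeta show the derived state '-' for C2, supporting them as a clade.
C3: derived state '+' in Delta, Gamma, Theta, and Zeta only — synapomorphy for {Delta, Gamma, Theta, Zeta}.
C4: derived state '-' in Zeta only — an autapomorphy, so it tells us nothing about relationships among taxa.
Most parsimonious ingroup topology: (Beta,(((Gamma,Zeta),Theta),Delta)).
Gamma and Theta share a more recent common ancestor with each other than either does with Delta, so Delta is the least closely related of the three.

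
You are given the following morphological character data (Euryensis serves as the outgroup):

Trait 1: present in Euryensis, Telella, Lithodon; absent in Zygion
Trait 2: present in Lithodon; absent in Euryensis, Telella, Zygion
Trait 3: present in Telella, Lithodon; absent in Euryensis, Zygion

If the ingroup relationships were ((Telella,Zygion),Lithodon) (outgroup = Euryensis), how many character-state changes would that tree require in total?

Map each character onto ((Telella,Zygion),Lithodon) (rooted by Euryensis) and count the minimum state changes it requires (Fitch parsimony):
Trait 1: 1; Trait 2: 1; Trait 3: 2.
Total tree length = 4.

4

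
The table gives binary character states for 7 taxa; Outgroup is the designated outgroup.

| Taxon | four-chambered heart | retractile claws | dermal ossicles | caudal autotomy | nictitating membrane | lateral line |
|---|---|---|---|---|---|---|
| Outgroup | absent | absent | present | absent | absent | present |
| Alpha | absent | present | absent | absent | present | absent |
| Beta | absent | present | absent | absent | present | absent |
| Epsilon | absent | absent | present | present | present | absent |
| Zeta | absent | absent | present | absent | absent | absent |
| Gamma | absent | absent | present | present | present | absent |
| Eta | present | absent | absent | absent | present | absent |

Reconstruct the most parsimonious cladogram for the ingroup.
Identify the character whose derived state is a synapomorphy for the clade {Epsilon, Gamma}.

caudal autotomy

Character polarity is set by the outgroup: the derived state is whichever differs from the outgroup's state, so for dermal ossicles, lateral line the derived state is 'absent', and for the remaining characters it is 'present'.
four-chambered heart (derived state 'present') is unique to Eta (autapomorphy; uninformative for grouping).
Only Alpha and Beta show the derived state 'present' for retractile claws, supporting them as a clade.
dermal ossicles (derived state 'absent') is shared by Alpha, Beta, and Eta — a synapomorphy uniting that clade.
caudal autotomy: derived state 'present' in Epsilon and Gamma only — synapomorphy for {Epsilon, Gamma}.
nictitating membrane (derived state 'present') is shared by Alpha, Beta, Epsilon, Eta, and Gamma — a synapomorphy uniting that clade.
All ingroup taxa share the derived state 'absent' for lateral line; it defines the ingroup but does not resolve relationships within it.
Most parsimonious ingroup topology: ((((Alpha,Beta),Eta),(Epsilon,Gamma)),Zeta).
The clade {Epsilon, Gamma} is supported by caudal autotomy: its derived state 'present' occurs in exactly those taxa and in no other taxon (including the outgroup).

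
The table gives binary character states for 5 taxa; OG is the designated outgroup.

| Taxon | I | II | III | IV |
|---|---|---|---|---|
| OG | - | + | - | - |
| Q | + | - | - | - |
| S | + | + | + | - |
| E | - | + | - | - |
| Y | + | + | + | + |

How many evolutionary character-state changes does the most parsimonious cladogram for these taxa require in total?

Character polarity is set by the outgroup: the derived state is whichever differs from the outgroup's state, so for II the derived state is '-', and for the remaining characters it is '+'.
I (derived state '+') is shared by Q, S, and Y — a synapomorphy uniting that clade.
II: derived state '-' in Q only — an autapomorphy, so it tells us nothing about relationships among taxa.
III (derived state '+') is shared by S and Y — a synapomorphy uniting that clade.
IV (derived state '+') is unique to Y (autapomorphy; uninformative for grouping).
Most parsimonious ingroup topology: ((Q,(S,Y)),E).
Changes per character on this tree: I: 1; II: 1; III: 1; IV: 1.
Total = 4.

4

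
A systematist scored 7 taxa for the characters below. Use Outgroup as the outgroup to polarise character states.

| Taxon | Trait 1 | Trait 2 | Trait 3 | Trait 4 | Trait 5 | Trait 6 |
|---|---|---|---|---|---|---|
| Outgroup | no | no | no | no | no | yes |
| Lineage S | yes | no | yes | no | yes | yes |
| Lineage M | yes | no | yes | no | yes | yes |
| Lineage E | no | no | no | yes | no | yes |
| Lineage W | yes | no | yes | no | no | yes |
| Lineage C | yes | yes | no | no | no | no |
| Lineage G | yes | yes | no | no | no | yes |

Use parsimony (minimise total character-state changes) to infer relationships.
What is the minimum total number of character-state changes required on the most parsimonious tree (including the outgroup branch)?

6

Character polarity is set by the outgroup: the derived state is whichever differs from the outgroup's state, so for Trait 6 the derived state is 'no', and for the remaining characters it is 'yes'.
Trait 1: derived state 'yes' in Lineage C, Lineage G, Lineage M, Lineage S, and Lineage W only — synapomorphy for {Lineage C, Lineage G, Lineage M, Lineage S, Lineage W}.
Trait 2 (derived state 'yes') is shared by Lineage C and Lineage G — a synapomorphy uniting that clade.
Trait 3: derived state 'yes' in Lineage M, Lineage S, and Lineage W only — synapomorphy for {Lineage M, Lineage S, Lineage W}.
Trait 4: derived state 'yes' in Lineage E only — an autapomorphy, so it tells us nothing about relationships among taxa.
Only Lineage M and Lineage S show the derived state 'yes' for Trait 5, supporting them as a clade.
Trait 6 (derived state 'no') is unique to Lineage C (autapomorphy; uninformative for grouping).
Most parsimonious ingroup topology: ((((Lineage S,Lineage M),Lineage W),(Lineage C,Lineage G)),Lineage E).
Changes per character on this tree: Trait 1: 1; Trait 2: 1; Trait 3: 1; Trait 4: 1; Trait 5: 1; Trait 6: 1.
Total = 6.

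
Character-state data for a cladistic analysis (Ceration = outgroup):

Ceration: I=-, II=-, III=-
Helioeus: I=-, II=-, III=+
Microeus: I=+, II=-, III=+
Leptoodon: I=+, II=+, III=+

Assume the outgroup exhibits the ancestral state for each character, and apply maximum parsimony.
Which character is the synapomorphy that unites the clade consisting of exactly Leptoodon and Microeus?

The outgroup has state '-' for every character, so '+' is the derived state throughout.
I (derived state '+') is shared by Leptoodon and Microeus — a synapomorphy uniting that clade.
II (derived state '+') is unique to Leptoodon (autapomorphy; uninformative for grouping).
All ingroup taxa share the derived state '+' for III; it defines the ingroup but does not resolve relationships within it.
Most parsimonious ingroup topology: (Helioeus,(Microeus,Leptoodon)).
The clade {Leptoodon, Microeus} is supported by I: its derived state '+' occurs in exactly those taxa and in no other taxon (including the outgroup).

I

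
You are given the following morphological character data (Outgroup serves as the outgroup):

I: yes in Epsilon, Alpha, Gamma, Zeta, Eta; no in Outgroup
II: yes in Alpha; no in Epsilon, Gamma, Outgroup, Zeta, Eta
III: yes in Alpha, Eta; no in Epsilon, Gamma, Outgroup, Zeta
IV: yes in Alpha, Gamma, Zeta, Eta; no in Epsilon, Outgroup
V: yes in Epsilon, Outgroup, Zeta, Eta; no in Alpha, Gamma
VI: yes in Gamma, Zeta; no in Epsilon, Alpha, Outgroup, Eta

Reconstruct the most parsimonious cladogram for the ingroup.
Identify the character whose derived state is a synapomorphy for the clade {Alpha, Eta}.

III

Character polarity is set by the outgroup: the derived state is whichever differs from the outgroup's state, so for V the derived state is 'no', and for the remaining characters it is 'yes'.
I (derived state 'yes') is shared by all ingroup taxa — unites the whole ingroup.
II: derived state 'yes' in Alpha only — an autapomorphy, so it tells us nothing about relationships among taxa.
III (derived state 'yes') is shared by Alpha and Eta — a synapomorphy uniting that clade.
IV: derived state 'yes' in Alpha, Eta, Gamma, and Zeta only — synapomorphy for {Alpha, Eta, Gamma, Zeta}.
V groups Alpha and Gamma, which is incompatible with the clades supported by the remaining characters; treating it as convergent (homoplasy) costs fewer steps than any alternative tree.
Only Gamma and Zeta show the derived state 'yes' for VI, supporting them as a clade.
Most parsimonious ingroup topology: (((Zeta,Gamma),(Alpha,Eta)),Epsilon).
The clade {Alpha, Eta} is supported by III: its derived state 'yes' occurs in exactly those taxa and in no other taxon (including the outgroup).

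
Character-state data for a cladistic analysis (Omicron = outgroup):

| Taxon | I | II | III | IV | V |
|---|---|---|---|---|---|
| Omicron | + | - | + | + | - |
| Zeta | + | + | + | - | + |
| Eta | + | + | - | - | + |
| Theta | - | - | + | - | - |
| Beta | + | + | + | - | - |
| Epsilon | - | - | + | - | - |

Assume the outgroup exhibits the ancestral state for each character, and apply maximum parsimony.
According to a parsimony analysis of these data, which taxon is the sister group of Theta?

Character polarity is set by the outgroup: the derived state is whichever differs from the outgroup's state, so for I, III, IV the derived state is '-', and for the remaining characters it is '+'.
I: derived state '-' in Epsilon and Theta only — synapomorphy for {Epsilon, Theta}.
II (derived state '+') is shared by Beta, Eta, and Zeta — a synapomorphy uniting that clade.
III: derived state '-' in Eta only — an autapomorphy, so it tells us nothing about relationships among taxa.
IV (derived state '-') is shared by all ingroup taxa — unites the whole ingroup.
V: derived state '+' in Eta and Zeta only — synapomorphy for {Eta, Zeta}.
Most parsimonious ingroup topology: (((Zeta,Eta),Beta),(Theta,Epsilon)).
Theta and Epsilon form a cherry on this tree, so they are sister taxa.

Epsilon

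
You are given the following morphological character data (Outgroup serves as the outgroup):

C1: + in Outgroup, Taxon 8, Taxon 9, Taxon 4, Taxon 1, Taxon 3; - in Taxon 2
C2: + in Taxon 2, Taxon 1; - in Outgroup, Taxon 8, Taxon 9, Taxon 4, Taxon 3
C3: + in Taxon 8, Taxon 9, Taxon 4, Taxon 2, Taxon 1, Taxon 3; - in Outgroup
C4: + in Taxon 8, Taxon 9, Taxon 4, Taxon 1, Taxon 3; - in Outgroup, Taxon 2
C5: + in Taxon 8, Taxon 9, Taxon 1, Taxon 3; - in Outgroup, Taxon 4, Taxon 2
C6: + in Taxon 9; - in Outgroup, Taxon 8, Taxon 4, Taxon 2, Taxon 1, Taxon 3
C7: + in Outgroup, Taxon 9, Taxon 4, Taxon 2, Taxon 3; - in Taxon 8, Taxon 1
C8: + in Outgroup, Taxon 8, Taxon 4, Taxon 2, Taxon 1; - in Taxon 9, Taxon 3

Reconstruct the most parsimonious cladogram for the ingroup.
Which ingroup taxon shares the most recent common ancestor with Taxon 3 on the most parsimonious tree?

Character polarity is set by the outgroup: the derived state is whichever differs from the outgroup's state, so for C1, C7, C8 the derived state is '-', and for the remaining characters it is '+'.
C1 (derived state '-') is unique to Taxon 2 (autapomorphy; uninformative for grouping).
C2 groups Taxon 1 and Taxon 2, which is incompatible with the clades supported by the remaining characters; treating it as convergent (homoplasy) costs fewer steps than any alternative tree.
All ingroup taxa share the derived state '+' for C3; it defines the ingroup but does not resolve relationships within it.
C4 (derived state '+') is shared by Taxon 1, Taxon 3, Taxon 4, Taxon 8, and Taxon 9 — a synapomorphy uniting that clade.
Only Taxon 1, Taxon 3, Taxon 8, and Taxon 9 show the derived state '+' for C5, supporting them as a clade.
C6: derived state '+' in Taxon 9 only — an autapomorphy, so it tells us nothing about relationships among taxa.
C7 (derived state '-') is shared by Taxon 1 and Taxon 8 — a synapomorphy uniting that clade.
Only Taxon 3 and Taxon 9 show the derived state '-' for C8, supporting them as a clade.
Most parsimonious ingroup topology: ((((Taxon 8,Taxon 1),(Taxon 9,Taxon 3)),Taxon 4),Taxon 2).
Taxon 3 and Taxon 9 form a cherry on this tree, so they are sister taxa.

Taxon 9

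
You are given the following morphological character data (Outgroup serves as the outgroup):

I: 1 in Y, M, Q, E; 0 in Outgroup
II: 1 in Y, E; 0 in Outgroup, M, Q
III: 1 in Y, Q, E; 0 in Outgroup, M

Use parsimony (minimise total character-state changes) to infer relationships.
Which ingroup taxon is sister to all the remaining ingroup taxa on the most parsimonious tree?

The outgroup has state '0' for every character, so '1' is the derived state throughout.
All ingroup taxa share the derived state '1' for I; it defines the ingroup but does not resolve relationships within it.
II (derived state '1') is shared by E and Y — a synapomorphy uniting that clade.
III: derived state '1' in E, Q, and Y only — synapomorphy for {E, Q, Y}.
Most parsimonious ingroup topology: (((Y,E),Q),M).
M is sister to the clade containing all other ingroup taxa, so it is the earliest-diverging (most basal) ingroup lineage.

M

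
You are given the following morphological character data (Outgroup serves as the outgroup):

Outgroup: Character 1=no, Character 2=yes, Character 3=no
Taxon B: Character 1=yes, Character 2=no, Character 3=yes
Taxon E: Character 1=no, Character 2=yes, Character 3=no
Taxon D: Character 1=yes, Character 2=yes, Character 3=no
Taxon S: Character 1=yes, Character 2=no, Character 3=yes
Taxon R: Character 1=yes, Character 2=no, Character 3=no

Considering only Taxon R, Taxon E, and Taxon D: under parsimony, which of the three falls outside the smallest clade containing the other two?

Character polarity is set by the outgroup: the derived state is whichever differs from the outgroup's state, so for Character 2 the derived state is 'no', and for the remaining characters it is 'yes'.
Character 1 (derived state 'yes') is shared by Taxon B, Taxon D, Taxon R, and Taxon S — a synapomorphy uniting that clade.
Character 2: derived state 'no' in Taxon B, Taxon R, and Taxon S only — synapomorphy for {Taxon B, Taxon R, Taxon S}.
Only Taxon B and Taxon S show the derived state 'yes' for Character 3, supporting them as a clade.
Most parsimonious ingroup topology: ((((Taxon B,Taxon S),Taxon R),Taxon D),Taxon E).
Taxon R and Taxon D share a more recent common ancestor with each other than either does with Taxon E, so Taxon E is the least closely related of the three.

Taxon E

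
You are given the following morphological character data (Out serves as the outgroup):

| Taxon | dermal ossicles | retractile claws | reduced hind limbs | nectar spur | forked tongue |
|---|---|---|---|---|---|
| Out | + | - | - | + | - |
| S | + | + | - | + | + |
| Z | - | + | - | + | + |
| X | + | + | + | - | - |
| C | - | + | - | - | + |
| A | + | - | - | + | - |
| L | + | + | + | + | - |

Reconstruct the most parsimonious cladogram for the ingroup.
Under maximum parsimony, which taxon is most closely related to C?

Character polarity is set by the outgroup: the derived state is whichever differs from the outgroup's state, so for dermal ossicles, nectar spur the derived state is '-', and for the remaining characters it is '+'.
dermal ossicles (derived state '-') is shared by C and Z — a synapomorphy uniting that clade.
retractile claws: derived state '+' in C, L, S, X, and Z only — synapomorphy for {C, L, S, X, Z}.
Only L and X show the derived state '+' for reduced hind limbs, supporting them as a clade.
nectar spur (state '-') occurs in C and X but conflicts with the nesting implied by the other characters — most parsimoniously interpreted as homoplasy.
Only C, S, and Z show the derived state '+' for forked tongue, supporting them as a clade.
Most parsimonious ingroup topology: (((S,(Z,C)),(X,L)),A).
C and Z form a cherry on this tree, so they are sister taxa.

Z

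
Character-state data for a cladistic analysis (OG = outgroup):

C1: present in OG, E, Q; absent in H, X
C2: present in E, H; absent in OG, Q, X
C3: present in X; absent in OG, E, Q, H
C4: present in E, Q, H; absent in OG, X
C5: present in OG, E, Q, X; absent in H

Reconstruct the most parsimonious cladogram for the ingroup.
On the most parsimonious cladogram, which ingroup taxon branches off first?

X

Character polarity is set by the outgroup: the derived state is whichever differs from the outgroup's state, so for C1, C5 the derived state is 'absent', and for the remaining characters it is 'present'.
C1 (state 'absent') occurs in H and X but conflicts with the nesting implied by the other characters — most parsimoniously interpreted as homoplasy.
Only E and H show the derived state 'present' for C2, supporting them as a clade.
C3: derived state 'present' in X only — an autapomorphy, so it tells us nothing about relationships among taxa.
C4 (derived state 'present') is shared by E, H, and Q — a synapomorphy uniting that clade.
C5 (derived state 'absent') is unique to H (autapomorphy; uninformative for grouping).
Most parsimonious ingroup topology: (((E,H),Q),X).
X is sister to the clade containing all other ingroup taxa, so it is the earliest-diverging (most basal) ingroup lineage.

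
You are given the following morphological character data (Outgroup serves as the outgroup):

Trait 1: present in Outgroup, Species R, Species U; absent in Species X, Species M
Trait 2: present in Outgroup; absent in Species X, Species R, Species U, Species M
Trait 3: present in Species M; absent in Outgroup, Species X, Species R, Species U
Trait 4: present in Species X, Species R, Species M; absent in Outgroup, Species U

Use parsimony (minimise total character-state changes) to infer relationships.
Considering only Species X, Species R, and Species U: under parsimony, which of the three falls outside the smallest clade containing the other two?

Character polarity is set by the outgroup: the derived state is whichever differs from the outgroup's state, so for Trait 1, Trait 2 the derived state is 'absent', and for the remaining characters it is 'present'.
Trait 1 (derived state 'absent') is shared by Species M and Species X — a synapomorphy uniting that clade.
Trait 2 (derived state 'absent') is shared by all ingroup taxa — unites the whole ingroup.
Trait 3: derived state 'present' in Species M only — an autapomorphy, so it tells us nothing about relationships among taxa.
Trait 4: derived state 'present' in Species M, Species R, and Species X only — synapomorphy for {Species M, Species R, Species X}.
Most parsimonious ingroup topology: (((Species X,Species M),Species R),Species U).
Species X and Species R share a more recent common ancestor with each other than either does with Species U, so Species U is the least closely related of the three.

Species U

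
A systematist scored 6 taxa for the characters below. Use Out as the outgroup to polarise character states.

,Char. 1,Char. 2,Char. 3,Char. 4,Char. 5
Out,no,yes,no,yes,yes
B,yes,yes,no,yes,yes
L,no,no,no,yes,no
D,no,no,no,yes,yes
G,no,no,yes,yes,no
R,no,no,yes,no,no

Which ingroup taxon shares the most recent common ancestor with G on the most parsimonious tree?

Character polarity is set by the outgroup: the derived state is whichever differs from the outgroup's state, so for Char. 2, Char. 4, Char. 5 the derived state is 'no', and for the remaining characters it is 'yes'.
Char. 1: derived state 'yes' in B only — an autapomorphy, so it tells us nothing about relationships among taxa.
Char. 2: derived state 'no' in D, G, L, and R only — synapomorphy for {D, G, L, R}.
Only G and R show the derived state 'yes' for Char. 3, supporting them as a clade.
Char. 4: derived state 'no' in R only — an autapomorphy, so it tells us nothing about relationships among taxa.
Char. 5 (derived state 'no') is shared by G, L, and R — a synapomorphy uniting that clade.
Most parsimonious ingroup topology: ((((R,G),L),D),B).
G and R form a cherry on this tree, so they are sister taxa.

R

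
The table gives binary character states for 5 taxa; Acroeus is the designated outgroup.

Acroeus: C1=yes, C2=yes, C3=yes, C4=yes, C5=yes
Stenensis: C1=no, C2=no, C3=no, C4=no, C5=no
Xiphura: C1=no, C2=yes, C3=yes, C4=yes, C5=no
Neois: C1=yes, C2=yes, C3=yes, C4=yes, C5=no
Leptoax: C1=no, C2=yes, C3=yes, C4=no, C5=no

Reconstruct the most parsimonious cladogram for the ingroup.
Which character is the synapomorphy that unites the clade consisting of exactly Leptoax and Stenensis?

C4

The outgroup has state 'yes' for every character, so 'no' is the derived state throughout.
Only Leptoax, Stenensis, and Xiphura show the derived state 'no' for C1, supporting them as a clade.
C2 (derived state 'no') is unique to Stenensis (autapomorphy; uninformative for grouping).
C3: derived state 'no' in Stenensis only — an autapomorphy, so it tells us nothing about relationships among taxa.
C4 (derived state 'no') is shared by Leptoax and Stenensis — a synapomorphy uniting that clade.
C5 (derived state 'no') is shared by all ingroup taxa — unites the whole ingroup.
Most parsimonious ingroup topology: ((Xiphura,(Stenensis,Leptoax)),Neois).
The clade {Leptoax, Stenensis} is supported by C4: its derived state 'no' occurs in exactly those taxa and in no other taxon (including the outgroup).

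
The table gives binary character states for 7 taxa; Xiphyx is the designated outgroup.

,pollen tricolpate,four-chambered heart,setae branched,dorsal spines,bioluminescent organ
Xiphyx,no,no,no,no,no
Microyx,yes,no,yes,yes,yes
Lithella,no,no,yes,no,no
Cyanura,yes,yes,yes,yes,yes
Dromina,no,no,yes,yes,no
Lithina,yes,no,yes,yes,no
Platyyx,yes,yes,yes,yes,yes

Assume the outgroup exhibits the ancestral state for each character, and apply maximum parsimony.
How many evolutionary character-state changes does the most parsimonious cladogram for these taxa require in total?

5

The outgroup has state 'no' for every character, so 'yes' is the derived state throughout.
pollen tricolpate (derived state 'yes') is shared by Cyanura, Lithina, Microyx, and Platyyx — a synapomorphy uniting that clade.
four-chambered heart: derived state 'yes' in Cyanura and Platyyx only — synapomorphy for {Cyanura, Platyyx}.
setae branched (derived state 'yes') is shared by all ingroup taxa — unites the whole ingroup.
dorsal spines: derived state 'yes' in Cyanura, Dromina, Lithina, Microyx, and Platyyx only — synapomorphy for {Cyanura, Dromina, Lithina, Microyx, Platyyx}.
bioluminescent organ: derived state 'yes' in Cyanura, Microyx, and Platyyx only — synapomorphy for {Cyanura, Microyx, Platyyx}.
Most parsimonious ingroup topology: ((((Microyx,(Cyanura,Platyyx)),Lithina),Dromina),Lithella).
Changes per character on this tree: pollen tricolpate: 1; four-chambered heart: 1; setae branched: 1; dorsal spines: 1; bioluminescent organ: 1.
Total = 5.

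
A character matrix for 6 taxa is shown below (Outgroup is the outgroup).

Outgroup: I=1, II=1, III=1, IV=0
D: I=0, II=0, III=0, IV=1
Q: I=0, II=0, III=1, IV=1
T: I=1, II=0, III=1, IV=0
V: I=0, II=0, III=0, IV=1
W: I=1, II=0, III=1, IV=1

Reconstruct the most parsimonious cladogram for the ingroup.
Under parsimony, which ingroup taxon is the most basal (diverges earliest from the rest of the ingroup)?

T

Character polarity is set by the outgroup: the derived state is whichever differs from the outgroup's state, so for I, II, III the derived state is '0', and for the remaining characters it is '1'.
I: derived state '0' in D, Q, and V only — synapomorphy for {D, Q, V}.
All ingroup taxa share the derived state '0' for II; it defines the ingroup but does not resolve relationships within it.
III (derived state '0') is shared by D and V — a synapomorphy uniting that clade.
IV: derived state '1' in D, Q, V, and W only — synapomorphy for {D, Q, V, W}.
Most parsimonious ingroup topology: ((((D,V),Q),W),T).
T is sister to the clade containing all other ingroup taxa, so it is the earliest-diverging (most basal) ingroup lineage.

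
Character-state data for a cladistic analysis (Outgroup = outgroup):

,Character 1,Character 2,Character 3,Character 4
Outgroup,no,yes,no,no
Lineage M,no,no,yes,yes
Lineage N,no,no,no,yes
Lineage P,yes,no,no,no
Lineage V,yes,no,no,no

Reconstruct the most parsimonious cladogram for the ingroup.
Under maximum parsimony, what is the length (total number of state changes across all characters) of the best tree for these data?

4

Character polarity is set by the outgroup: the derived state is whichever differs from the outgroup's state, so for Character 2 the derived state is 'no', and for the remaining characters it is 'yes'.
Character 1: derived state 'yes' in Lineage P and Lineage V only — synapomorphy for {Lineage P, Lineage V}.
Character 2 (derived state 'no') is shared by all ingroup taxa — unites the whole ingroup.
Character 3 (derived state 'yes') is unique to Lineage M (autapomorphy; uninformative for grouping).
Character 4: derived state 'yes' in Lineage M and Lineage N only — synapomorphy for {Lineage M, Lineage N}.
Most parsimonious ingroup topology: ((Lineage M,Lineage N),(Lineage P,Lineage V)).
Changes per character on this tree: Character 1: 1; Character 2: 1; Character 3: 1; Character 4: 1.
Total = 4.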